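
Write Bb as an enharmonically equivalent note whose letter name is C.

Cbb

Bb is pitch class 10. The letter C alone is pitch class 0.
To reach pitch class 10 from C requires an offset of -2 semitones, i.e. double flat: Cbb.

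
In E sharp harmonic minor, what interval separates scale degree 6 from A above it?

minor sixth

Scale degree 6 of E# harmonic minor is C#.
C# up to A: letters C→A make it a sixth; 8 semitones makes it minor.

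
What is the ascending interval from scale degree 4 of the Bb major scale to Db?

Scale degree 4 of Bb major is Eb.
Eb up to Db: letters E→D make it a seventh; 10 semitones makes it minor.

minor seventh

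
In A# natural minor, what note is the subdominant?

D#

Degree 4 takes the letter 3 steps above A, which is D.
In natural minor, degree 4 sits 5 semitones above the tonic. A# + 5 semitones is pitch class 3, spelled on D as D#.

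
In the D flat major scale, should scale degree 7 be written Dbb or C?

Each scale degree takes a distinct letter name. Degree 7 of a scale on D must use the letter C.
C and Dbb are enharmonically the same pitch, but only C uses the letter C, so it is the correct spelling here.

C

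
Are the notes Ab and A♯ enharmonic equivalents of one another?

Ab is pitch class 8; A# is pitch class 10.
The pitch classes differ (8 vs. 10), so they are not enharmonic equivalents.

No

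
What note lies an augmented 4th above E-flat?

A

A fourth above E lands on the letter A.
An augmented fourth spans 6 semitones, so Eb moves to pitch class 9. On the letter A that is A.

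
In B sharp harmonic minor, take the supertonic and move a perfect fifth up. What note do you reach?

G##

The supertonic of B# harmonic minor is C##.
A perfect fifth (7 semitones) above C## lands on the letter G, giving G##.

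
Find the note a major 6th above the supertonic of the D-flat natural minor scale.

The supertonic of Db natural minor is Eb.
A major sixth (9 semitones) above Eb lands on the letter C, giving C.

C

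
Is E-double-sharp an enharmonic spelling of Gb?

Yes

E## = pitch class 6 and Gb = pitch class 6 — the same pitch class, so they are enharmonic equivalents.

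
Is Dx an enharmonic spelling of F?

Two spellings are enharmonically equivalent only if they share a pitch class.
Here D## → 4, F → 5; 4 ≠ 5, so they are not.

No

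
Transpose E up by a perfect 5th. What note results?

E up a perfect fifth is B, so the target letter is B.
From E, a perfect fifth is 7 semitones up: B.

B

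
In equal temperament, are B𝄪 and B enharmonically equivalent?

B## is pitch class 1; B is pitch class 11.
The pitch classes differ (1 vs. 11), so they are not enharmonic equivalents.

No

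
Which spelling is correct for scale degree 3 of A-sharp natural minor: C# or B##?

Each scale degree takes a distinct letter name. Degree 3 of a scale on A must use the letter C.
C# and B## are enharmonically the same pitch, but only C# uses the letter C, so it is the correct spelling here.

C#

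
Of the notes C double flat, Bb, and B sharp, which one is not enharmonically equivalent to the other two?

B#

In 12-tone equal temperament, enharmonic equivalents share a pitch class. Cbb is pitch class 10; Bb is pitch class 10; B# is pitch class 0.
Cbb and Bb share pitch class 10, while B# is pitch class 0.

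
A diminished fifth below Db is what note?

G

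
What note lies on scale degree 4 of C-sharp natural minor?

F#

Degree 4 takes the letter 3 steps above C, which is F.
In natural minor, degree 4 sits 5 semitones above the tonic. C# + 5 semitones is pitch class 6, spelled on F as F#.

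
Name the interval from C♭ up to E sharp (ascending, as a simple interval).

The letter names run C→E, a span of 2 letter steps, so the interval is some kind of third.
Cb to E# is 6 semitones. A major third is 4, so 6 makes it doubly augmented.

doubly augmented third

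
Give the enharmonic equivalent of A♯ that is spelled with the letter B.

Bb

A# is pitch class 10. The letter B alone is pitch class 11.
To reach pitch class 10 from B requires an offset of -1 semitone, i.e. flat: Bb.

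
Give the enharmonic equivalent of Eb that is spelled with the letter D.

D#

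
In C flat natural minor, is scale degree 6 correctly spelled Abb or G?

Each scale degree takes a distinct letter name. Degree 6 of a scale on C must use the letter A.
Abb and G are enharmonically the same pitch, but only Abb uses the letter A, so it is the correct spelling here.

Abb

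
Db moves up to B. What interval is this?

augmented sixth

The letter names run D→B, a span of 5 letter steps, so the interval is some kind of sixth.
Db to B is 10 semitones. A major sixth is 9, so 10 makes it augmented.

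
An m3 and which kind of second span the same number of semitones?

augmented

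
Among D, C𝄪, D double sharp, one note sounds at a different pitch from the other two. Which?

In 12-tone equal temperament, enharmonic equivalents share a pitch class. D is pitch class 2; C## is pitch class 2; D## is pitch class 4.
D and C## share pitch class 2, while D## is pitch class 4.

D##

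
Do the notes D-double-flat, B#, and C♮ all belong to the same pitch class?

Yes

Dbb is pitch class 0; B# is pitch class 0; C is pitch class 0.
All spellings map to pitch class 0, so they are enharmonically equivalent.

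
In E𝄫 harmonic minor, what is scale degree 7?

The Ebb harmonic minor scale runs Ebb Fb Gbb Abb Bbb Cbb Db.
Degree 7 is Db.

Db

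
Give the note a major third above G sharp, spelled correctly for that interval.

B#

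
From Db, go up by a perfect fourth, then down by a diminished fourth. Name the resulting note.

D

A perfect fourth up from Db is Gb (letter G, 5 semitones up).
A diminished fourth down from Gb is D (letter D, 4 semitones down).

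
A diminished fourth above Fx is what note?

F up a perfect fourth is Bb, so the target letter is B.
From F##, a diminished fourth is 4 semitones up: B.

B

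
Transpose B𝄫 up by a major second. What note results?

Cb

A second above B lands on the letter C.
A major second spans 2 semitones, so Bbb moves to pitch class 11. On the letter C that is Cb.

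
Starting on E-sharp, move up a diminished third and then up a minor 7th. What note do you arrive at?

F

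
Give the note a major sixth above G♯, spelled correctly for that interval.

E#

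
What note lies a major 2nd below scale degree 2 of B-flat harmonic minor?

Scale degree 2 of Bb harmonic minor is C.
A major second (2 semitones) below C lands on the letter B, giving Bb.

Bb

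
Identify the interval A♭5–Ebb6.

The letter names run A→E, a span of 4 letter steps, so the interval is some kind of fifth.
Ab to Ebb is 6 semitones. A perfect fifth is 7, so 6 makes it diminished.

diminished fifth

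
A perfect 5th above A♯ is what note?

A fifth above A lands on the letter E.
A perfect fifth spans 7 semitones, so A# moves to pitch class 5. On the letter E that is E#.

E#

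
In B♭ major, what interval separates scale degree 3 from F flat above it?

diminished third

Scale degree 3 of Bb major is D.
D up to Fb: letters D→F make it a third; 2 semitones makes it diminished.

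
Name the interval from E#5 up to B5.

diminished fifth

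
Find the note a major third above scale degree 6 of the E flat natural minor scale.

Scale degree 6 of Eb natural minor is Cb.
A major third (4 semitones) above Cb lands on the letter E, giving Eb.

Eb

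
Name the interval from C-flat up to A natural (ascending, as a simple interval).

augmented sixth

Counting letters C–D–E–F–G–A gives a sixth.
Cb→A = 10 semitones, 1 wider than the major sixth (9), so augmented.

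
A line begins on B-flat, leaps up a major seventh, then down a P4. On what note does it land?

A major seventh up from Bb is A (letter A, 11 semitones up).
A perfect fourth down from A is E (letter E, 5 semitones down).

E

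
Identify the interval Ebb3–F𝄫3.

minor second

The letter names run E→F, a span of 1 letter step, so the interval is some kind of second.
Ebb to Fbb is 1 semitone. A major second is 2, so 1 makes it minor.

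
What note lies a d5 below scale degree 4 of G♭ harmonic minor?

F

Scale degree 4 of Gb harmonic minor is Cb.
A diminished fifth (6 semitones) below Cb lands on the letter F, giving F.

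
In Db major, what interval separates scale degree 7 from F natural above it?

Scale degree 7 of Db major is C.
C up to F: letters C→F make it a fourth; 5 semitones makes it perfect.

perfect fourth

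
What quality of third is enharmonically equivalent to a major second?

A major second spans 2 semitones.
A third spanning 2 semitones is diminished (the major third is 4).

diminished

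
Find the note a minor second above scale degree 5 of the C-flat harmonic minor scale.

Scale degree 5 of Cb harmonic minor is Gb.
A minor second (1 semitone) above Gb lands on the letter A, giving Abb.

Abb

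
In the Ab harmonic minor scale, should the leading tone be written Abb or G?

Each scale degree takes a distinct letter name. Degree 7 of a scale on A must use the letter G.
G and Abb are enharmonically the same pitch, but only G uses the letter G, so it is the correct spelling here.

G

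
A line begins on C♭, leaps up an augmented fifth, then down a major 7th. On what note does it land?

Ab

An augmented fifth up from Cb is G (letter G, 8 semitones up).
A major seventh down from G is Ab (letter A, 11 semitones down).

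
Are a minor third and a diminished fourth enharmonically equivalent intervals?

A minor third spans 3 semitones; a diminished fourth spans 4.
The spans differ, so they are not enharmonic equivalents.

No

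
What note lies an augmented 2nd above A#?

B##

A up a major second is B, so the target letter is B.
From A#, an augmented second is 3 semitones up: B##.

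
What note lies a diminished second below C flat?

C down a major second is Bb, so the target letter is B.
From Cb, a diminished second is 0 semitones down: B.

B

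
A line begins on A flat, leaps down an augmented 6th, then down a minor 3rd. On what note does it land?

Abb

An augmented sixth down from Ab is Cbb (letter C, 10 semitones down).
A minor third down from Cbb is Abb (letter A, 3 semitones down).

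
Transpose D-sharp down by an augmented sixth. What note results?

F

A sixth below D lands on the letter F.
An augmented sixth spans 10 semitones, so D# moves to pitch class 5. On the letter F that is F.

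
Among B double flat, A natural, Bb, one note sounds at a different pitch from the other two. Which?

In 12-tone equal temperament, enharmonic equivalents share a pitch class. Bbb is pitch class 9; A is pitch class 9; Bb is pitch class 10.
Bbb and A share pitch class 9, while Bb is pitch class 10.

Bb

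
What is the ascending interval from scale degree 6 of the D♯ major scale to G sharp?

Scale degree 6 of D# major is B#.
B# up to G#: letters B→G make it a sixth; 8 semitones makes it minor.

minor sixth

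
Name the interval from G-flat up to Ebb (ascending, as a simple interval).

Counting letters G–A–B–C–D–E gives a sixth.
Gb→Ebb = 8 semitones, 1 narrower than the major sixth (9), so minor.

minor sixth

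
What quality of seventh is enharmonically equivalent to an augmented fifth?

doubly diminished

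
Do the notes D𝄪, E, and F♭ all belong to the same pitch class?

D## is pitch class 4; E is pitch class 4; Fb is pitch class 4.
All spellings map to pitch class 4, so they are enharmonically equivalent.

Yes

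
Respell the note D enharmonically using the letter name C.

Plain C sits 2 semitones below D, so on the letter C the same pitch needs a double sharp: C##.

C##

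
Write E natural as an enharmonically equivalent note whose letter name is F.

Fb

Plain F sits 1 semitone above E, so on the letter F the same pitch needs a flat: Fb.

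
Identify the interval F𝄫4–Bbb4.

augmented fourth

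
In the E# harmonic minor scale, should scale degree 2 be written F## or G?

Each scale degree takes a distinct letter name. Degree 2 of a scale on E must use the letter F.
F## and G are enharmonically the same pitch, but only F## uses the letter F, so it is the correct spelling here.

F##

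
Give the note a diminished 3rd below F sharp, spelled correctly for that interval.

F down a major third is Db, so the target letter is D.
From F#, a diminished third is 2 semitones down: D##.

D##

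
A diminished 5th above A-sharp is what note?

E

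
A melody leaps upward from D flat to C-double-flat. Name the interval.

diminished seventh

Counting letters D–E–F–G–A–B–C gives a seventh.
Db→Cbb = 9 semitones, 2 narrower than the major seventh (11), so diminished.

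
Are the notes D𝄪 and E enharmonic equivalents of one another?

Yes

D## is pitch class 4; E is pitch class 4.
All spellings map to pitch class 4, so they are enharmonically equivalent.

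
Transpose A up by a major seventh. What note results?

A up a major seventh is G#, so the target letter is G.
From A, a major seventh is 11 semitones up: G#.

G#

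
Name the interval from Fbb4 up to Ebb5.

The letter names run F→E, a span of 6 letter steps, so the interval is some kind of seventh.
Fbb to Ebb is 11 semitones. A major seventh is 11, so 11 makes it major.

major seventh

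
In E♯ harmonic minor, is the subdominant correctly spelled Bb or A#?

A#

Each scale degree takes a distinct letter name. Degree 4 of a scale on E must use the letter A.
A# and Bb are enharmonically the same pitch, but only A# uses the letter A, so it is the correct spelling here.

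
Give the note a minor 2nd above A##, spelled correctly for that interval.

A second above A lands on the letter B.
A minor second spans 1 semitone, so A## moves to pitch class 0. On the letter B that is B#.

B#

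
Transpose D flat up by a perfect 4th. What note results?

Gb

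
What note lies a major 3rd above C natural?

A third above C lands on the letter E.
A major third spans 4 semitones, so C moves to pitch class 4. On the letter E that is E.

E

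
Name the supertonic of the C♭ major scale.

The Cb major scale runs Cb Db Eb Fb Gb Ab Bb.
Degree 2 is Db.

Db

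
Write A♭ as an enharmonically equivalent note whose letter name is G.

Plain G sits 1 semitone below Ab, so on the letter G the same pitch needs a sharp: G#.

G#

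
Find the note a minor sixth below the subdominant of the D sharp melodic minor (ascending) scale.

B#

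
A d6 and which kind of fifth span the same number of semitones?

perfect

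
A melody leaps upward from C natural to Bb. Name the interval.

minor seventh

The letter names run C→B, a span of 6 letter steps, so the interval is some kind of seventh.
C to Bb is 10 semitones. A major seventh is 11, so 10 makes it minor.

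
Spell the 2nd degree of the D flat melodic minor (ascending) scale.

The Db melodic minor (ascending) scale runs Db Eb Fb Gb Ab Bb C.
Degree 2 is Eb.

Eb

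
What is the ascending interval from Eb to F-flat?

Counting letters E–F gives a second.
Eb→Fb = 1 semitone, 1 narrower than the major second (2), so minor.

minor second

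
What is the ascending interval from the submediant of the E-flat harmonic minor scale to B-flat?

major seventh

The submediant of Eb harmonic minor is Cb.
Cb up to Bb: letters C→B make it a seventh; 11 semitones makes it major.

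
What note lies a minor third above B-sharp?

D#

A third above B lands on the letter D.
A minor third spans 3 semitones, so B# moves to pitch class 3. On the letter D that is D#.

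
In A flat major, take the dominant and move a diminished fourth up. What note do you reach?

The dominant of Ab major is Eb.
A diminished fourth (4 semitones) above Eb lands on the letter A, giving Abb.

Abb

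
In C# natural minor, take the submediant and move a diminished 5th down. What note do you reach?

The submediant of C# natural minor is A.
A diminished fifth (6 semitones) below A lands on the letter D, giving D#.

D#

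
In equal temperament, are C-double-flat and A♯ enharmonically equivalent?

Cbb = pitch class 10 and A# = pitch class 10 — the same pitch class, so they are enharmonic equivalents.

Yes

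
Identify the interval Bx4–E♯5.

diminished fourth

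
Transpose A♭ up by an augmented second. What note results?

B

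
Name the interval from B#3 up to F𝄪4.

The letter names run B→F, a span of 4 letter steps, so the interval is some kind of fifth.
B# to F## is 7 semitones. A perfect fifth is 7, so 7 makes it perfect.

perfect fifth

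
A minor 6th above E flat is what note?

A sixth above E lands on the letter C.
A minor sixth spans 8 semitones, so Eb moves to pitch class 11. On the letter C that is Cb.

Cb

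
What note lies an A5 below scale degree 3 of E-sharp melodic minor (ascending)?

Scale degree 3 of E# melodic minor (ascending) is G#.
An augmented fifth (8 semitones) below G# lands on the letter C, giving C.

C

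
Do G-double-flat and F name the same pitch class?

Gbb = pitch class 5 and F = pitch class 5 — the same pitch class, so they are enharmonic equivalents.

Yes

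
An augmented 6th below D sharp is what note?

D down a major sixth is F, so the target letter is F.
From D#, an augmented sixth is 10 semitones down: F.

F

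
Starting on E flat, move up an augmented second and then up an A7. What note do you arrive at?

E##

An augmented second up from Eb is F# (letter F, 3 semitones up).
An augmented seventh up from F# is E## (letter E, 12 semitones up).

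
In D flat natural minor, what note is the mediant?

Fb

The Db natural minor scale runs Db Eb Fb Gb Ab Bbb Cb.
Degree 3 is Fb.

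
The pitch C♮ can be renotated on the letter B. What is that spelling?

Plain B sits 1 semitone below C, so on the letter B the same pitch needs a sharp: B#.

B#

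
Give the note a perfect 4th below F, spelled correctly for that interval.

C

F down a perfect fourth is C, so the target letter is C.
From F, a perfect fourth is 5 semitones down: C.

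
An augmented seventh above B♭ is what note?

A seventh above B lands on the letter A.
An augmented seventh spans 12 semitones, so Bb moves to pitch class 10. On the letter A that is A#.

A#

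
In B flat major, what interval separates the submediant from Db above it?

diminished fifth

The submediant of Bb major is G.
G up to Db: letters G→D make it a fifth; 6 semitones makes it diminished.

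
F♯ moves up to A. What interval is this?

minor third

The letter names run F→A, a span of 2 letter steps, so the interval is some kind of third.
F# to A is 3 semitones. A major third is 4, so 3 makes it minor.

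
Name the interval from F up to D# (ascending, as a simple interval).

augmented sixth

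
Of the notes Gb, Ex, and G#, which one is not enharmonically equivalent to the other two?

In 12-tone equal temperament, enharmonic equivalents share a pitch class. Gb is pitch class 6; E## is pitch class 6; G# is pitch class 8.
Gb and E## share pitch class 6, while G# is pitch class 8.

G#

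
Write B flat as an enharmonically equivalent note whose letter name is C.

Cbb

Plain C sits 2 semitones above Bb, so on the letter C the same pitch needs a double flat: Cbb.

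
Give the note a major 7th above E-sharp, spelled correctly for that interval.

D##

A seventh above E lands on the letter D.
A major seventh spans 11 semitones, so E# moves to pitch class 4. On the letter D that is D##.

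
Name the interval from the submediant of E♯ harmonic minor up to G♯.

The submediant of E# harmonic minor is C#.
C# up to G#: letters C→G make it a fifth; 7 semitones makes it perfect.

perfect fifth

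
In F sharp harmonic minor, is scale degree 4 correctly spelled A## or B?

B

Each scale degree takes a distinct letter name. Degree 4 of a scale on F must use the letter B.
B and A## are enharmonically the same pitch, but only B uses the letter B, so it is the correct spelling here.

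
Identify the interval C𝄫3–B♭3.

augmented seventh

The letter names run C→B, a span of 6 letter steps, so the interval is some kind of seventh.
Cbb to Bb is 12 semitones. A major seventh is 11, so 12 makes it augmented.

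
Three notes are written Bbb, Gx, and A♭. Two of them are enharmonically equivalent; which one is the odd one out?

Ab

In 12-tone equal temperament, enharmonic equivalents share a pitch class. Bbb is pitch class 9; G## is pitch class 9; Ab is pitch class 8.
Bbb and G## share pitch class 9, while Ab is pitch class 8.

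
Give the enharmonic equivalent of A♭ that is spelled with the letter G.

Ab is pitch class 8. The letter G alone is pitch class 7.
To reach pitch class 8 from G requires an offset of +1 semitone, i.e. sharp: G#.

G#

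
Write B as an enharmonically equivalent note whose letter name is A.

B is pitch class 11. The letter A alone is pitch class 9.
To reach pitch class 11 from A requires an offset of +2 semitones, i.e. double sharp: A##.

A##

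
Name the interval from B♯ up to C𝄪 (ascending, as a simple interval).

major second

The letter names run B→C, a span of 1 letter step, so the interval is some kind of second.
B# to C## is 2 semitones. A major second is 2, so 2 makes it major.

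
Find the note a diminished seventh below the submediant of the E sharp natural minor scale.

The submediant of E# natural minor is C#.
A diminished seventh (9 semitones) below C# lands on the letter D, giving D##.

D##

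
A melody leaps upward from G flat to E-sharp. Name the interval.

doubly augmented sixth

Counting letters G–A–B–C–D–E gives a sixth.
Gb→E# = 11 semitones, 2 wider than the major sixth (9), so doubly augmented.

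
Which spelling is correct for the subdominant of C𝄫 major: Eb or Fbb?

Each scale degree takes a distinct letter name. Degree 4 of a scale on C must use the letter F.
Fbb and Eb are enharmonically the same pitch, but only Fbb uses the letter F, so it is the correct spelling here.

Fbb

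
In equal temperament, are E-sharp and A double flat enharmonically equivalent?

Two spellings are enharmonically equivalent only if they share a pitch class.
Here E# → 5, Abb → 7; 5 ≠ 7, so they are not.

No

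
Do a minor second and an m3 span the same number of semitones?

A minor second spans 1 semitone; a minor third spans 3.
The spans differ, so they are not enharmonic equivalents.

No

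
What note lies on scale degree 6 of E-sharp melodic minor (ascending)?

Degree 6 takes the letter 5 steps above E, which is C.
In melodic minor (ascending), degree 6 sits 9 semitones above the tonic. E# + 9 semitones is pitch class 2, spelled on C as C##.

C##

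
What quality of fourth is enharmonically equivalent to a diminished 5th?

A diminished fifth spans 6 semitones.
A fourth spanning 6 semitones is augmented (the perfect fourth is 5).

augmented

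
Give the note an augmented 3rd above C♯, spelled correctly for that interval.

E##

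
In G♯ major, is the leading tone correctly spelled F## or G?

F##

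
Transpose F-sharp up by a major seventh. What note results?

E#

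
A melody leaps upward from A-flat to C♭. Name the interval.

Counting letters A–B–C gives a third.
Ab→Cb = 3 semitones, 1 narrower than the major third (4), so minor.

minor third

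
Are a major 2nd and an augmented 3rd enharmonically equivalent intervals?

No

A major second spans 2 semitones; an augmented third spans 5.
The spans differ, so they are not enharmonic equivalents.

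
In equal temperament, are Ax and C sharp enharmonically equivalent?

Two spellings are enharmonically equivalent only if they share a pitch class.
Here A## → 11, C# → 1; 1 ≠ 11, so they are not.

No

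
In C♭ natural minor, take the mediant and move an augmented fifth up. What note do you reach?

Bb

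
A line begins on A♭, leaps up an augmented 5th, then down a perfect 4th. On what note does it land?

An augmented fifth up from Ab is E (letter E, 8 semitones up).
A perfect fourth down from E is B (letter B, 5 semitones down).

B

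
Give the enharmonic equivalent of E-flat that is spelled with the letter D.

Plain D sits 1 semitone below Eb, so on the letter D the same pitch needs a sharp: D#.

D#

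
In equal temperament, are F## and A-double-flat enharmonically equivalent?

Yes

F## = pitch class 7 and Abb = pitch class 7 — the same pitch class, so they are enharmonic equivalents.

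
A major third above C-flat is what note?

C up a major third is E, so the target letter is E.
From Cb, a major third is 4 semitones up: Eb.

Eb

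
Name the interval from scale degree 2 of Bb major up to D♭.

minor second

Scale degree 2 of Bb major is C.
C up to Db: letters C→D make it a second; 1 semitone makes it minor.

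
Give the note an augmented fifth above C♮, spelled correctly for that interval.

G#

A fifth above C lands on the letter G.
An augmented fifth spans 8 semitones, so C moves to pitch class 8. On the letter G that is G#.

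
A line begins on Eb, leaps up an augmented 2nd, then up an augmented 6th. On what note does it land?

An augmented second up from Eb is F# (letter F, 3 semitones up).
An augmented sixth up from F# is D## (letter D, 10 semitones up).

D##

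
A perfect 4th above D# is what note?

G#

A fourth above D lands on the letter G.
A perfect fourth spans 5 semitones, so D# moves to pitch class 8. On the letter G that is G#.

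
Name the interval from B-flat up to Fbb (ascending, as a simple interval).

Counting letters B–C–D–E–F gives a fifth.
Bb→Fbb = 5 semitones, 2 narrower than the perfect fifth (7), so doubly diminished.

doubly diminished fifth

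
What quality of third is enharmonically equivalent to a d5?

A diminished fifth spans 6 semitones.
A third spanning 6 semitones is doubly augmented (the major third is 4).

doubly augmented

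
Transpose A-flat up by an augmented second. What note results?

B

A up a major second is B, so the target letter is B.
From Ab, an augmented second is 3 semitones up: B.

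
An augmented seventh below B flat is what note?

Cbb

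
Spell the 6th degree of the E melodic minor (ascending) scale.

C#

Degree 6 takes the letter 5 steps above E, which is C.
In melodic minor (ascending), degree 6 sits 9 semitones above the tonic. E + 9 semitones is pitch class 1, spelled on C as C#.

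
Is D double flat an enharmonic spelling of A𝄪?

Dbb is pitch class 0; A## is pitch class 11.
The pitch classes differ (0 vs. 11), so they are not enharmonic equivalents.

No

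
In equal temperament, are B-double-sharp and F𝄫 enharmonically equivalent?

Two spellings are enharmonically equivalent only if they share a pitch class.
Here B## → 1, Fbb → 3; 1 ≠ 3, so they are not.

No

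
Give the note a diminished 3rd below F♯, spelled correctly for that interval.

A third below F lands on the letter D.
A diminished third spans 2 semitones, so F# moves to pitch class 4. On the letter D that is D##.

D##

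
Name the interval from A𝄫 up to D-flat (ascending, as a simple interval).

augmented fourth

The letter names run A→D, a span of 3 letter steps, so the interval is some kind of fourth.
Abb to Db is 6 semitones. A perfect fourth is 5, so 6 makes it augmented.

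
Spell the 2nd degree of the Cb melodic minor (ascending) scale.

Db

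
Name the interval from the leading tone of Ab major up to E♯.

The leading tone of Ab major is G.
G up to E#: letters G→E make it a sixth; 10 semitones makes it augmented.

augmented sixth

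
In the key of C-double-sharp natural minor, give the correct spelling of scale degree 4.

F##

The C## natural minor scale runs C## D## E# F## G## A# B#.
Degree 4 is F##.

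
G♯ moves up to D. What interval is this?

diminished fifth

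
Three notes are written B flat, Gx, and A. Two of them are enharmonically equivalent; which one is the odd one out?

Bb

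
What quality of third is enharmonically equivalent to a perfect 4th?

A perfect fourth spans 5 semitones.
A third spanning 5 semitones is augmented (the major third is 4).

augmented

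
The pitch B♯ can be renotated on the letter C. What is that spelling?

B# is pitch class 0. The letter C alone is pitch class 0.
Pitch class 0 on C needs no accidental: C.

C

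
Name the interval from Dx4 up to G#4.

Counting letters D–E–F–G gives a fourth.
D##→G# = 4 semitones, 1 narrower than the perfect fourth (5), so diminished.

diminished fourth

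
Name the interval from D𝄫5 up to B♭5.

Counting letters D–E–F–G–A–B gives a sixth.
Dbb→Bb = 10 semitones, 1 wider than the major sixth (9), so augmented.

augmented sixth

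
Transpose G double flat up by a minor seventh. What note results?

A seventh above G lands on the letter F.
A minor seventh spans 10 semitones, so Gbb moves to pitch class 3. On the letter F that is Fbb.

Fbb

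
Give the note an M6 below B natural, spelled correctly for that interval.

D

A sixth below B lands on the letter D.
A major sixth spans 9 semitones, so B moves to pitch class 2. On the letter D that is D.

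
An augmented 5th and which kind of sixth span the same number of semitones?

minor

An augmented fifth spans 8 semitones.
A sixth spanning 8 semitones is minor (the major sixth is 9).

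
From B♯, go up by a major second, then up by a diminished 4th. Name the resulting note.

A major second up from B# is C## (letter C, 2 semitones up).
A diminished fourth up from C## is F# (letter F, 4 semitones up).

F#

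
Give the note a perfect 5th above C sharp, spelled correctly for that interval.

G#

A fifth above C lands on the letter G.
A perfect fifth spans 7 semitones, so C# moves to pitch class 8. On the letter G that is G#.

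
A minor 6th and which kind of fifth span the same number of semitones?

A minor sixth spans 8 semitones.
A fifth spanning 8 semitones is augmented (the perfect fifth is 7).

augmented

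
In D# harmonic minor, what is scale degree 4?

The D# harmonic minor scale runs D# E# F# G# A# B C##.
Degree 4 is G#.

G#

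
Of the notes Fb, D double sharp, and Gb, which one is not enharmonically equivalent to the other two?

In 12-tone equal temperament, enharmonic equivalents share a pitch class. Fb is pitch class 4; D## is pitch class 4; Gb is pitch class 6.
Fb and D## share pitch class 4, while Gb is pitch class 6.

Gb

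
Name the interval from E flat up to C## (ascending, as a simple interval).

doubly augmented sixth

The letter names run E→C, a span of 5 letter steps, so the interval is some kind of sixth.
Eb to C## is 11 semitones. A major sixth is 9, so 11 makes it doubly augmented.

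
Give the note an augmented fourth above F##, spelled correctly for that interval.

B##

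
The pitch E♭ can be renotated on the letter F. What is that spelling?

Plain F sits 2 semitones above Eb, so on the letter F the same pitch needs a double flat: Fbb.

Fbb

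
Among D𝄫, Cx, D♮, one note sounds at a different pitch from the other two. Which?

In 12-tone equal temperament, enharmonic equivalents share a pitch class. Dbb is pitch class 0; C## is pitch class 2; D is pitch class 2.
C## and D share pitch class 2, while Dbb is pitch class 0.

Dbb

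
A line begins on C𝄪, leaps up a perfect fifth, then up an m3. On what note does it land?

B#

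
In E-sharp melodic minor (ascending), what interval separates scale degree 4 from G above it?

diminished seventh

Scale degree 4 of E# melodic minor (ascending) is A#.
A# up to G: letters A→G make it a seventh; 9 semitones makes it diminished.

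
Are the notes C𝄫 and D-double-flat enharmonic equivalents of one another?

Two spellings are enharmonically equivalent only if they share a pitch class.
Here Cbb → 10, Dbb → 0; 0 ≠ 10, so they are not.

No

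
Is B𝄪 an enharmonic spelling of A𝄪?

B## is pitch class 1; A## is pitch class 11.
The pitch classes differ (1 vs. 11), so they are not enharmonic equivalents.

No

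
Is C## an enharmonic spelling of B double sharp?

Two spellings are enharmonically equivalent only if they share a pitch class.
Here C## → 2, B## → 1; 1 ≠ 2, so they are not.

No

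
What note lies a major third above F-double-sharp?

F up a major third is A, so the target letter is A.
From F##, a major third is 4 semitones up: A##.

A##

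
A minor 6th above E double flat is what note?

Cbb

A sixth above E lands on the letter C.
A minor sixth spans 8 semitones, so Ebb moves to pitch class 10. On the letter C that is Cbb.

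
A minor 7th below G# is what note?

A#

G down a major seventh is Ab, so the target letter is A.
From G#, a minor seventh is 10 semitones down: A#.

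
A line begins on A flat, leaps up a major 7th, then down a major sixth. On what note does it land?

Bb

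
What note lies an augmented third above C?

E#

C up a major third is E, so the target letter is E.
From C, an augmented third is 5 semitones up: E#.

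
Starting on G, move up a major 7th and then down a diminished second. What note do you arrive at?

A major seventh up from G is F# (letter F, 11 semitones up).
A diminished second down from F# is E## (letter E, 0 semitones down).

E##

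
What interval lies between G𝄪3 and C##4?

perfect fourth

The letter names run G→C, a span of 3 letter steps, so the interval is some kind of fourth.
G## to C## is 5 semitones. A perfect fourth is 5, so 5 makes it perfect.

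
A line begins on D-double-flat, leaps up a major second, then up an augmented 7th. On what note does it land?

D

A major second up from Dbb is Ebb (letter E, 2 semitones up).
An augmented seventh up from Ebb is D (letter D, 12 semitones up).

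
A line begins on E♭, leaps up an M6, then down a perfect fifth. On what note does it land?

A major sixth up from Eb is C (letter C, 9 semitones up).
A perfect fifth down from C is F (letter F, 7 semitones down).

F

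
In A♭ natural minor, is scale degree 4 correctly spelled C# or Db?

Db

Each scale degree takes a distinct letter name. Degree 4 of a scale on A must use the letter D.
Db and C# are enharmonically the same pitch, but only Db uses the letter D, so it is the correct spelling here.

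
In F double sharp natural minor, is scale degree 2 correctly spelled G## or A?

Each scale degree takes a distinct letter name. Degree 2 of a scale on F must use the letter G.
G## and A are enharmonically the same pitch, but only G## uses the letter G, so it is the correct spelling here.

G##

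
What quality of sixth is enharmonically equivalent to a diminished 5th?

A diminished fifth spans 6 semitones.
A sixth spanning 6 semitones is doubly diminished (the major sixth is 9).

doubly diminished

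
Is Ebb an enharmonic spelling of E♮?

No

Two spellings are enharmonically equivalent only if they share a pitch class.
Here Ebb → 2, E → 4; 2 ≠ 4, so they are not.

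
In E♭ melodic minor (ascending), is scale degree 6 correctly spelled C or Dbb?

Each scale degree takes a distinct letter name. Degree 6 of a scale on E must use the letter C.
C and Dbb are enharmonically the same pitch, but only C uses the letter C, so it is the correct spelling here.

C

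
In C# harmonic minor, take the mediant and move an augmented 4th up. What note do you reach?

A#

The mediant of C# harmonic minor is E.
An augmented fourth (6 semitones) above E lands on the letter A, giving A#.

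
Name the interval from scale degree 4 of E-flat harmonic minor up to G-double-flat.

diminished seventh

Scale degree 4 of Eb harmonic minor is Ab.
Ab up to Gbb: letters A→G make it a seventh; 9 semitones makes it diminished.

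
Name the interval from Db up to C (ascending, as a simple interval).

The letter names run D→C, a span of 6 letter steps, so the interval is some kind of seventh.
Db to C is 11 semitones. A major seventh is 11, so 11 makes it major.

major seventh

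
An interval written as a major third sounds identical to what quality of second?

A major third spans 4 semitones.
A second spanning 4 semitones is doubly augmented (the major second is 2).

doubly augmented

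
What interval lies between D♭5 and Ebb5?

minor second

Counting letters D–E gives a second.
Db→Ebb = 1 semitone, 1 narrower than the major second (2), so minor.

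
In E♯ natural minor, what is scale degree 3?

The E# natural minor scale runs E# F## G# A# B# C# D#.
Degree 3 is G#.

G#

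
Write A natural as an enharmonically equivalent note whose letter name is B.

A is pitch class 9. The letter B alone is pitch class 11.
To reach pitch class 9 from B requires an offset of -2 semitones, i.e. double flat: Bbb.

Bbb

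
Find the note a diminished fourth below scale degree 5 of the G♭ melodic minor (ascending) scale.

Scale degree 5 of Gb melodic minor (ascending) is Db.
A diminished fourth (4 semitones) below Db lands on the letter A, giving A.

A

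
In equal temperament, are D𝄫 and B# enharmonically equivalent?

Yes

Dbb is pitch class 0; B# is pitch class 0.
All spellings map to pitch class 0, so they are enharmonically equivalent.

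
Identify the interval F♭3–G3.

augmented second

The letter names run F→G, a span of 1 letter step, so the interval is some kind of second.
Fb to G is 3 semitones. A major second is 2, so 3 makes it augmented.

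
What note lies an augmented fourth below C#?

G

A fourth below C lands on the letter G.
An augmented fourth spans 6 semitones, so C# moves to pitch class 7. On the letter G that is G.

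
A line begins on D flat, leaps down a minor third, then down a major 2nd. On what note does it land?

A minor third down from Db is Bb (letter B, 3 semitones down).
A major second down from Bb is Ab (letter A, 2 semitones down).

Ab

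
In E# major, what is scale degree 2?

F##

Degree 2 takes the letter 1 step above E, which is F.
In major, degree 2 sits 2 semitones above the tonic. E# + 2 semitones is pitch class 7, spelled on F as F##.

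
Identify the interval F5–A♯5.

augmented third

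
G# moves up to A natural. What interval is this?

The letter names run G→A, a span of 1 letter step, so the interval is some kind of second.
G# to A is 1 semitone. A major second is 2, so 1 makes it minor.

minor second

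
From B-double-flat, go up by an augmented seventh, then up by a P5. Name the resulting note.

An augmented seventh up from Bbb is A (letter A, 12 semitones up).
A perfect fifth up from A is E (letter E, 7 semitones up).

E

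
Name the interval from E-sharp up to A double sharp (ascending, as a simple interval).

The letter names run E→A, a span of 3 letter steps, so the interval is some kind of fourth.
E# to A## is 6 semitones. A perfect fourth is 5, so 6 makes it augmented.

augmented fourth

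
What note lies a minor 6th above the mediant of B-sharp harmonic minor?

B

The mediant of B# harmonic minor is D#.
A minor sixth (8 semitones) above D# lands on the letter B, giving B.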